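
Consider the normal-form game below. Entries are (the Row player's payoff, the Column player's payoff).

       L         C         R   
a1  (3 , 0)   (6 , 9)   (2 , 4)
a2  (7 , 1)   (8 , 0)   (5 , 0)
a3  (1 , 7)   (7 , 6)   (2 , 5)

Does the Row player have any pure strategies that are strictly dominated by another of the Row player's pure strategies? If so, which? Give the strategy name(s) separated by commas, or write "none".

a1 is strictly dominated by a2 (L: 7>3, C: 8>6, R: 5>2).
a2: no other strategy beats it everywhere (a1 at L (7>3); a3 at L (7>1)).
a3: dominated, since a2 does at least as well everywhere (L: 7>1, C: 8>7, R: 5>2).

a1, a3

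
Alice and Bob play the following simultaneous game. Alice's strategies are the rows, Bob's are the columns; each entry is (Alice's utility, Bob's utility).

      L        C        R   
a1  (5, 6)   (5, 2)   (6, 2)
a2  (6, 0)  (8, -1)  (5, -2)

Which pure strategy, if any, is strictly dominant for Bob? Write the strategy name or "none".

L

L vs C: a1: 6>2, a2: 0>-1.
L vs R: a1: 6>2, a2: 0>-2.
L strictly beats every other strategy against every opponent action, so it is strictly dominant.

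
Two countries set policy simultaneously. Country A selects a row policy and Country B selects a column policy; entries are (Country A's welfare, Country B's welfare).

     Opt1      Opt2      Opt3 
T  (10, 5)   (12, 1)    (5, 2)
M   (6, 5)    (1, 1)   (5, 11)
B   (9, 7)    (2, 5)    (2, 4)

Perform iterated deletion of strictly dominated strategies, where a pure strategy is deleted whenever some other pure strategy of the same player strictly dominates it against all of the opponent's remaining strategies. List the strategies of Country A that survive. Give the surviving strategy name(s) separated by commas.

Row B is eliminated: T beats it against every remaining column (Opt1: 10>9, Opt2: 12>2, Opt3: 5>2).
Country B's strategy Opt2 is strictly dominated by Opt1 (T: 5>1, M: 5>1) and is removed.
Among the remaining strategies, none is strictly dominated by another pure strategy of the same player, so the elimination stops.
Surviving strategies — Country A: {T, M}; Country B: {Opt1, Opt3}.

T, M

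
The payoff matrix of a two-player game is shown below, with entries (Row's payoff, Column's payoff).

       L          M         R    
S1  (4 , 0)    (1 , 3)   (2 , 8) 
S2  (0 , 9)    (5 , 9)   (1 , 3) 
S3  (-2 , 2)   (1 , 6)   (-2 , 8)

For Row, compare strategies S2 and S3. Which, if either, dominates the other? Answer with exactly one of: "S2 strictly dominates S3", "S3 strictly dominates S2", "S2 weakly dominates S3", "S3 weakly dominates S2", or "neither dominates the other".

S2 strictly dominates S3

Compare S2 to S3 across each choice by Column: L: 0>-2, M: 5>1, R: 1>-2.
Every comparison favours S2, so S2 strictly dominates S3.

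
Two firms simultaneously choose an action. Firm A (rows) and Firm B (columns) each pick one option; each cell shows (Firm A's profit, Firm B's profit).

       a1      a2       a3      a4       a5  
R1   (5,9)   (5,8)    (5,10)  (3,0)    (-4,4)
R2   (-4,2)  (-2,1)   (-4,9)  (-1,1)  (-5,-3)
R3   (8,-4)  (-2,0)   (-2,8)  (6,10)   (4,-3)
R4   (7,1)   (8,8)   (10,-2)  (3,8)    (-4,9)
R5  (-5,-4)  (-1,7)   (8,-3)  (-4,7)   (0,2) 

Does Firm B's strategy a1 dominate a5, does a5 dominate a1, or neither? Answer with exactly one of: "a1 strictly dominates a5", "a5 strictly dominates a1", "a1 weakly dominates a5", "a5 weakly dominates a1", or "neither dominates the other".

neither dominates the other

Compare a1 to a5 across each opponent action: R1: 9>4, R2: 2>-3, R3: -4<-3, R4: 1<9, R5: -4<2.
a1 does better at R1, R2 but worse at R3, R4, R5; neither strategy dominates the other.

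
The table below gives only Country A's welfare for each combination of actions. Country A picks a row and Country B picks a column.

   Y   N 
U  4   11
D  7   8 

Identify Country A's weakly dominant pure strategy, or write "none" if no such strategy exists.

U fails to dominate D at Y (4<7).
D fails to dominate U at N (8<11).
No single strategy dominates all the others.

none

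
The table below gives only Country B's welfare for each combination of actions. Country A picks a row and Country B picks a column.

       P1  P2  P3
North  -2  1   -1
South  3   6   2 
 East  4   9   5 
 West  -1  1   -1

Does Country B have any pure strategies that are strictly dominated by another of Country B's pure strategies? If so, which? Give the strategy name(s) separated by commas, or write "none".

P1, P3

P2 strictly dominates P1 — North: 1>-2, South: 6>3, East: 9>4, West: 1>-1.
P2 is not dominated — it holds its own against P1 at North (1>-2); P3 at North (1>-1).
P3: dominated, since P2 does at least as well everywhere (North: 1>-1, South: 6>2, East: 9>5, West: 1>-1).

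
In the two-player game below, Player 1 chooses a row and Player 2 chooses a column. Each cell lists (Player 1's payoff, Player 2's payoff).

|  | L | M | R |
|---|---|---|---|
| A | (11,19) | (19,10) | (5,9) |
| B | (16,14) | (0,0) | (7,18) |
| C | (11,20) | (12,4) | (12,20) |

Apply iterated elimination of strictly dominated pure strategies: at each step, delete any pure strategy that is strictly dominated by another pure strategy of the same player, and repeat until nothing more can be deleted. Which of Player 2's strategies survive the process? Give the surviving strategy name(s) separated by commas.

L, R

For Player 2, L strictly dominates M on the remaining rows (A: 19>10, B: 14>0, C: 20>4); eliminate M.
Row A is eliminated: B beats it against every remaining column (L: 16>11, R: 7>5).
Among the remaining strategies, none is strictly dominated by another pure strategy of the same player, so the elimination stops.
Surviving strategies — Player 1: {B, C}; Player 2: {L, R}.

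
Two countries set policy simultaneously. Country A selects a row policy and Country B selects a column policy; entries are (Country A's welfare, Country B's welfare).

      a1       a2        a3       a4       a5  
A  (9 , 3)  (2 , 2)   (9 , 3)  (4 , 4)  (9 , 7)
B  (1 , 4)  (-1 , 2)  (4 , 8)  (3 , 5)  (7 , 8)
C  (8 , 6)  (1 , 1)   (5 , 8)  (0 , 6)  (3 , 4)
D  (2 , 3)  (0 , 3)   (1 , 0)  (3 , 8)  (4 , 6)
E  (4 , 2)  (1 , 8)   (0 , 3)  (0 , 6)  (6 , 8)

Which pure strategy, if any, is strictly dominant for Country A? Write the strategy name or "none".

A vs B: a1: 9>1, a2: 2>-1, a3: 9>4, a4: 4>3, a5: 9>7.
A vs C: a1: 9>8, a2: 2>1, a3: 9>5, a4: 4>0, a5: 9>3.
A vs D: a1: 9>2, a2: 2>0, a3: 9>1, a4: 4>3, a5: 9>4.
A vs E: a1: 9>4, a2: 2>1, a3: 9>0, a4: 4>0, a5: 9>6.
A strictly beats every other strategy against every opponent action, so it is strictly dominant.

A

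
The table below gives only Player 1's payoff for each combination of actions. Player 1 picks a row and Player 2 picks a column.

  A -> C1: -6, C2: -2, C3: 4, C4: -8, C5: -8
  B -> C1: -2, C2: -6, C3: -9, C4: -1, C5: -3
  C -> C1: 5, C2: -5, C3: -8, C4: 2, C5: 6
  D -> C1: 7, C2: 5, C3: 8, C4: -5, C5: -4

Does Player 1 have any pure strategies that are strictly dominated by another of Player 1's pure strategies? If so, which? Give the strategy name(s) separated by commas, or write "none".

A, B

A is strictly dominated by D (C1: 7>-6, C2: 5>-2, C3: 8>4, C4: -5>-8, C5: -4>-8).
B: dominated, since C does at least as well everywhere (C1: 5>-2, C2: -5>-6, C3: -8>-9, C4: 2>-1, C5: 6>-3).
Nothing dominates C: A at C1 (5>-6); B at C1 (5>-2); D at C4 (2>-5).
D is not dominated — it holds its own against A at C1 (7>-6); B at C1 (7>-2); C at C1 (7>5).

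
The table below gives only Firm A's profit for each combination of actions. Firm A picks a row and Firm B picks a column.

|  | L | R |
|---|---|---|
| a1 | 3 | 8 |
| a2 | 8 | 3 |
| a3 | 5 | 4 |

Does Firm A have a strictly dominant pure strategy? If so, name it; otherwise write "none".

a1 fails to dominate a2 at L (3<8).
a2 fails to dominate a1 at R (3<8).
a3 fails to dominate a1 at R (4<8).
No single strategy dominates all the others.

none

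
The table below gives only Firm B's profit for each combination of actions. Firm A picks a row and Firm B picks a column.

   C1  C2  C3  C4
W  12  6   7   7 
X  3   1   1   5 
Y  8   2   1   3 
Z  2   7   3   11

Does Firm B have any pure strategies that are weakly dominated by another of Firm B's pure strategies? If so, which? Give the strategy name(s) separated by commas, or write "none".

C2, C3

C1 is not dominated — it holds its own against C2 at W (12>6); C3 at W (12>7); C4 at W (12>7).
C4 weakly dominates C2 — W: 7>6, X: 5>1, Y: 3>2, Z: 11>7.
C3: dominated, since C4 does at least as well everywhere (W: 7=7, X: 5>1, Y: 3>1, Z: 11>3).
C4 is not dominated — it holds its own against C1 at X (5>3); C2 at W (7>6); C3 at X (5>1).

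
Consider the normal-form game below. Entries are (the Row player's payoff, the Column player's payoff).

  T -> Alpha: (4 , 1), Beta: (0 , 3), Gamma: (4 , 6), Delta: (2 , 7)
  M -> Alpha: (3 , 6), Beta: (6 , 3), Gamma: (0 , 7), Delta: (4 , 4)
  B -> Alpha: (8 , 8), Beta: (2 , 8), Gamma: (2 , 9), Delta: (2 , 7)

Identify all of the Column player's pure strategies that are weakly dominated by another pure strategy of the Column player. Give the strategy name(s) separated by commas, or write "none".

Alpha, Beta

Alpha is weakly dominated by Gamma (T: 6>1, M: 7>6, B: 9>8).
Beta: dominated, since Gamma does at least as well everywhere (T: 6>3, M: 7>3, B: 9>8).
Gamma is not dominated — it holds its own against Alpha at T (6>1); Beta at T (6>3); Delta at M (7>4).
Delta is not dominated — it holds its own against Alpha at T (7>1); Beta at T (7>3); Gamma at T (7>6).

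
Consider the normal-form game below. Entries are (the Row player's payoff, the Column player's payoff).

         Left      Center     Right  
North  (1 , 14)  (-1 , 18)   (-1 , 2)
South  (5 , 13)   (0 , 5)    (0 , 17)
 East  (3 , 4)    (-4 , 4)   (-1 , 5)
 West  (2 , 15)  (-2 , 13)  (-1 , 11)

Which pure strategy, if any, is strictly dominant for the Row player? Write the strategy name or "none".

South vs North: Left: 5>1, Center: 0>-1, Right: 0>-1.
South vs East: Left: 5>3, Center: 0>-4, Right: 0>-1.
South vs West: Left: 5>2, Center: 0>-2, Right: 0>-1.
South strictly beats every other strategy against every opponent action, so it is strictly dominant.

South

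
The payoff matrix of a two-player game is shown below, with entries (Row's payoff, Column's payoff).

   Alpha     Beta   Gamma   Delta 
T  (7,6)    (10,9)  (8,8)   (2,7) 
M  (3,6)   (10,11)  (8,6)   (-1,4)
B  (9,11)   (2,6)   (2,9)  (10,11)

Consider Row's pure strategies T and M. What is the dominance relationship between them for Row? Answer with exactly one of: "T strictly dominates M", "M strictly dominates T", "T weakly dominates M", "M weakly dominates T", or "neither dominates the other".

Compare T to M across each opponent action: Alpha: 7>3, Beta: 10=10, Gamma: 8=8, Delta: 2>-1.
T is at least as good everywhere and strictly better somewhere (tied only at Beta, Gamma), so T weakly but not strictly dominates M.

T weakly dominates M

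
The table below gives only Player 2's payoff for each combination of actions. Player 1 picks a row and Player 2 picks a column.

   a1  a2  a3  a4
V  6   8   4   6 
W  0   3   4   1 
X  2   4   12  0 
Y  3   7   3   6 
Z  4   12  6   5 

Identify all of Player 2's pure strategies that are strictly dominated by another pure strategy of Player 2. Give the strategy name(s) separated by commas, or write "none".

a1: dominated, since a2 does at least as well everywhere (V: 8>6, W: 3>0, X: 4>2, Y: 7>3, Z: 12>4).
a2: no other strategy beats it everywhere (a1 at V (8>6); a3 at V (8>4); a4 at V (8>6)).
Nothing dominates a3: a1 at W (4>0); a2 at W (4>3); a4 at W (4>1).
a2 strictly dominates a4 — V: 8>6, W: 3>1, X: 4>0, Y: 7>6, Z: 12>5.

a1, a4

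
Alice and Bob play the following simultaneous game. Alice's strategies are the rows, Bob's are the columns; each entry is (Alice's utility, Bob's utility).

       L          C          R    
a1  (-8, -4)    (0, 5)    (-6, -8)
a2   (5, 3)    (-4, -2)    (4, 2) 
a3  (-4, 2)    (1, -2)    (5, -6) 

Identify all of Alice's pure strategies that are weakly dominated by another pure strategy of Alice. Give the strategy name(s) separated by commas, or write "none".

a3 weakly dominates a1 — L: -4>-8, C: 1>0, R: 5>-6.
a2 is not dominated — it holds its own against a1 at L (5>-8); a3 at L (5>-4).
a3 is not dominated — it holds its own against a1 at L (-4>-8); a2 at C (1>-4).

a1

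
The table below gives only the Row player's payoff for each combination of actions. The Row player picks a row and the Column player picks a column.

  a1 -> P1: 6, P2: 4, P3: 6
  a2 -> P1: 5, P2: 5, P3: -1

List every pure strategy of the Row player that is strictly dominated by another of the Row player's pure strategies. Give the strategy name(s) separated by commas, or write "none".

none

a1: no other strategy beats it everywhere (a2 at P1 (6>5)).
a2: no other strategy beats it everywhere (a1 at P2 (5>4)).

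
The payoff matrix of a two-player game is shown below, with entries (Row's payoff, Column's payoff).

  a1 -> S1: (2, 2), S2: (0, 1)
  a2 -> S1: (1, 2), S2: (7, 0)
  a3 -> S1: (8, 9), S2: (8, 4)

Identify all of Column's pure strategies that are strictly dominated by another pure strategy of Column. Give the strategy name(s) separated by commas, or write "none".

S2

S1 is not dominated — it holds its own against S2 at a1 (2>1).
S2: dominated, since S1 does at least as well everywhere (a1: 2>1, a2: 2>0, a3: 9>4).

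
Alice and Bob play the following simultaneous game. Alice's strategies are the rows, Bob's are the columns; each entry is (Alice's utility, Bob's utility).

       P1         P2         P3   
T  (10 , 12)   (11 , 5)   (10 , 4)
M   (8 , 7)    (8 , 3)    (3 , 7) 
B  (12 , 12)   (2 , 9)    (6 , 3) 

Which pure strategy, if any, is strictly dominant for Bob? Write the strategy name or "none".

P1 fails to dominate P3 at M (7=7).
P2 fails to dominate P1 at T (5<12).
P3 fails to dominate P1 at T (4<12).
No single strategy dominates all the others.

none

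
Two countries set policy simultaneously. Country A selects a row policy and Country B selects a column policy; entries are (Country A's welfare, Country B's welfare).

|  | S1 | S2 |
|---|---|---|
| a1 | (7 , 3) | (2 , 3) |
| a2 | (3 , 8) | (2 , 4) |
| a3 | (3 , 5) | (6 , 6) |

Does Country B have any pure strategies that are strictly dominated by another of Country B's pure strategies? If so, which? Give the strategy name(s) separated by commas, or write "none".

S1: no other strategy beats it everywhere (S2 at a1 (3=3)).
S2: no other strategy beats it everywhere (S1 at a1 (3=3)).

none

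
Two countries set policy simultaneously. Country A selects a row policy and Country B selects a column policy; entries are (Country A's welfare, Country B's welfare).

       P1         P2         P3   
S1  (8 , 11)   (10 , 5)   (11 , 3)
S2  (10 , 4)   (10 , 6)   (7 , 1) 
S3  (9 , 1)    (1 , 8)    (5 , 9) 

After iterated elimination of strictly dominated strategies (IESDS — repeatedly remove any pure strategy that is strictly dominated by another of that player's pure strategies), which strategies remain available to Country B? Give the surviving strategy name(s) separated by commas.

Row S3 is eliminated: S2 beats it against every remaining column (P1: 10>9, P2: 10>1, P3: 7>5).
Column P3 is eliminated: P1 beats it against every remaining row (S1: 11>3, S2: 4>1).
Among the remaining strategies, none is strictly dominated by another pure strategy of the same player, so the elimination stops.
Surviving strategies — Country A: {S1, S2}; Country B: {P1, P2}.

P1, P2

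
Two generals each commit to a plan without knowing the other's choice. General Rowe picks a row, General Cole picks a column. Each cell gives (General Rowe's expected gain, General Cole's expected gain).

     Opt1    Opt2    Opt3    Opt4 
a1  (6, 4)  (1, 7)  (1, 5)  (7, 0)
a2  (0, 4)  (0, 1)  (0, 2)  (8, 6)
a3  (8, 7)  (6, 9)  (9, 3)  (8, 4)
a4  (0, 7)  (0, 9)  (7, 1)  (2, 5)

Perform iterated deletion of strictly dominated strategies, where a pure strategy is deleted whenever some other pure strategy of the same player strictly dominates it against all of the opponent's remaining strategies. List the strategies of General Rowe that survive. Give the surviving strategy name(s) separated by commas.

a2, a3

For General Rowe, a3 strictly dominates a1 on the remaining columns (Opt1: 8>6, Opt2: 6>1, Opt3: 9>1, Opt4: 8>7); eliminate a1.
For General Rowe, a3 strictly dominates a4 on the remaining columns (Opt1: 8>0, Opt2: 6>0, Opt3: 9>7, Opt4: 8>2); eliminate a4.
General Cole's strategy Opt3 is strictly dominated by Opt1 (a2: 4>2, a3: 7>3) and is removed.
Among the remaining strategies, none is strictly dominated by another pure strategy of the same player, so the elimination stops.
Surviving strategies — General Rowe: {a2, a3}; General Cole: {Opt1, Opt2, Opt4}.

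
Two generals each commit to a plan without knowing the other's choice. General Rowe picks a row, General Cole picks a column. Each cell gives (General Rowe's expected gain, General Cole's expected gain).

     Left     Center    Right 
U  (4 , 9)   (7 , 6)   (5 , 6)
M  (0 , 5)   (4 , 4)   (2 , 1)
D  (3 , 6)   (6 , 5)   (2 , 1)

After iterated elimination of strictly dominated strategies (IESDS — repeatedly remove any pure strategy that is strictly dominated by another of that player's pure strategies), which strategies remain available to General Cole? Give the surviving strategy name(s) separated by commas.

Left

For General Rowe, U strictly dominates M on the remaining columns (Left: 4>0, Center: 7>4, Right: 5>2); eliminate M.
Row D is eliminated: U beats it against every remaining column (Left: 4>3, Center: 7>6, Right: 5>2).
For General Cole, Left strictly dominates Center on the remaining rows (U: 9>6); eliminate Center.
Column Right is eliminated: Left beats it against every remaining row (U: 9>6).
Among the remaining strategies, none is strictly dominated by another pure strategy of the same player, so the elimination stops.
Surviving strategies — General Rowe: {U}; General Cole: {Left}.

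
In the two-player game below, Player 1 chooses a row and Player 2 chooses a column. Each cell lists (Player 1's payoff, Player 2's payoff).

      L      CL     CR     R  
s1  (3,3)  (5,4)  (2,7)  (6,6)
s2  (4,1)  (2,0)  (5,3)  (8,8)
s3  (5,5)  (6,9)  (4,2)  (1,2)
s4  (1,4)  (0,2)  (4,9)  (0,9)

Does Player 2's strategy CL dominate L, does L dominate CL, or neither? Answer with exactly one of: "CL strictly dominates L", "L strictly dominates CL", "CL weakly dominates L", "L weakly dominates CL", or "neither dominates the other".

neither dominates the other

Compare CL to L across every action of Player 1: s1: 4>3, s2: 0<1, s3: 9>5, s4: 2<4.
CL does better at s1, s3 but worse at s2, s4; neither strategy dominates the other.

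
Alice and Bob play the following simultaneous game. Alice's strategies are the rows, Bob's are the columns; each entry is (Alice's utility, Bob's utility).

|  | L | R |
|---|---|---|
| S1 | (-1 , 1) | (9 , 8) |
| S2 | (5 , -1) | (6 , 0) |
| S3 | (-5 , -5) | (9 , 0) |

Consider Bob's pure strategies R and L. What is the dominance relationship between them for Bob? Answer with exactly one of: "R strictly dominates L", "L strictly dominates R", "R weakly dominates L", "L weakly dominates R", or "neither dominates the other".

R's payoffs vs L's, by Alice's action — S1: 8>1, S2: 0>-1, S3: 0>-5.
R gives a strictly higher payoff against each opponent action, so R strictly dominates L.

R strictly dominates L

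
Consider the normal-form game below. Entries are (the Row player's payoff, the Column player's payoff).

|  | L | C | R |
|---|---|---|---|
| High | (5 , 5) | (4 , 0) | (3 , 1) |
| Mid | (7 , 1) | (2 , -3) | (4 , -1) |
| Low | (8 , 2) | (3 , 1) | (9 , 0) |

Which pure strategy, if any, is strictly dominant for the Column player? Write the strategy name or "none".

L

L vs C: High: 5>0, Mid: 1>-3, Low: 2>1.
L vs R: High: 5>1, Mid: 1>-1, Low: 2>0.
L strictly beats every other strategy against every opponent action, so it is strictly dominant.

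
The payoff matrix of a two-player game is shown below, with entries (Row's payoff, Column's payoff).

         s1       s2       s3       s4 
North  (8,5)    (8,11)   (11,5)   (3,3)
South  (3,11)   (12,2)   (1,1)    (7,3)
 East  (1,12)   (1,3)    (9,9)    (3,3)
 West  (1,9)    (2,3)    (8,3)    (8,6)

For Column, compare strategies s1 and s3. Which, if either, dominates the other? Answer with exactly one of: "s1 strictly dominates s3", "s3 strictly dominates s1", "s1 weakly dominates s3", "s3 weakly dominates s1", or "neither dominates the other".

s1's payoffs vs s3's, by Row's action — North: 5=5, South: 11>1, East: 12>9, West: 9>3.
s1 is at least as good everywhere and strictly better somewhere (tied only at North), so s1 weakly but not strictly dominates s3.

s1 weakly dominates s3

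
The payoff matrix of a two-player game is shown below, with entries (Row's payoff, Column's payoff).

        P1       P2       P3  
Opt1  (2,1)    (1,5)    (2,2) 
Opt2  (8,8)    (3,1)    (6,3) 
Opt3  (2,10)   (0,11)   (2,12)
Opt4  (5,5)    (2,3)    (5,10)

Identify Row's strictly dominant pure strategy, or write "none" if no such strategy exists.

Opt2

Opt2 vs Opt1: P1: 8>2, P2: 3>1, P3: 6>2.
Opt2 vs Opt3: P1: 8>2, P2: 3>0, P3: 6>2.
Opt2 vs Opt4: P1: 8>5, P2: 3>2, P3: 6>5.
Opt2 strictly beats every other strategy against every opponent action, so it is strictly dominant.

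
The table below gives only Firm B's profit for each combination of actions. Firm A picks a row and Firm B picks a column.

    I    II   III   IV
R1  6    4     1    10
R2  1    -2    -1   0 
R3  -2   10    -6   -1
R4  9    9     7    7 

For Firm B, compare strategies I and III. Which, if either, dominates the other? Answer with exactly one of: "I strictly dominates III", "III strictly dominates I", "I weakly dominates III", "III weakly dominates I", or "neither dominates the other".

I's payoffs vs III's, by Firm A's action — R1: 6>1, R2: 1>-1, R3: -2>-6, R4: 9>7.
I gives a strictly higher payoff against each choice by Firm A, so I strictly dominates III.

I strictly dominates III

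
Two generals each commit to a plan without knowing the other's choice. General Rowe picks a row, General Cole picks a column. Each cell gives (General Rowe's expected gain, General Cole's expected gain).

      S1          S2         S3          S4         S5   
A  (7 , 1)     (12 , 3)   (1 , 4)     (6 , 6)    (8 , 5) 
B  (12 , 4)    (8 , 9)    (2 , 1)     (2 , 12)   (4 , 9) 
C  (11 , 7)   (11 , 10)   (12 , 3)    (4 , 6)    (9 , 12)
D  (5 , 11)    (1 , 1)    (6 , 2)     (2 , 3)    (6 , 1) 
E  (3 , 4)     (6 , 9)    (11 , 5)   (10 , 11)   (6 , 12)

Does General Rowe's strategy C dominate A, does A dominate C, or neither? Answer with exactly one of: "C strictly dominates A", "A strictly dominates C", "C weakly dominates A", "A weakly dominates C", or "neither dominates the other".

neither dominates the other

C's payoffs vs A's, by General Cole's action — S1: 11>7, S2: 11<12, S3: 12>1, S4: 4<6, S5: 9>8.
C does better at S1, S3, S5 but worse at S2, S4; neither strategy dominates the other.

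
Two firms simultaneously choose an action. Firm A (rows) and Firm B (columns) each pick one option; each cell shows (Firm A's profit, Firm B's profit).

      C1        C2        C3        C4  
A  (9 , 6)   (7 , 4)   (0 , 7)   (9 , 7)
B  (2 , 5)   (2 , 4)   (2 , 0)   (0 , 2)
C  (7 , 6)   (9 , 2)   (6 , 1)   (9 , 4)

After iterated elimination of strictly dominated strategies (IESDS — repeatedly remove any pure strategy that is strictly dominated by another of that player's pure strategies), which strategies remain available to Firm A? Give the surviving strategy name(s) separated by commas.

Firm A's strategy B is strictly dominated by C (C1: 7>2, C2: 9>2, C3: 6>2, C4: 9>0) and is removed.
Column C2 is eliminated: C1 beats it against every remaining row (A: 6>4, C: 6>2).
Among the remaining strategies, none is strictly dominated by another pure strategy of the same player, so the elimination stops.
Surviving strategies — Firm A: {A, C}; Firm B: {C1, C3, C4}.

A, C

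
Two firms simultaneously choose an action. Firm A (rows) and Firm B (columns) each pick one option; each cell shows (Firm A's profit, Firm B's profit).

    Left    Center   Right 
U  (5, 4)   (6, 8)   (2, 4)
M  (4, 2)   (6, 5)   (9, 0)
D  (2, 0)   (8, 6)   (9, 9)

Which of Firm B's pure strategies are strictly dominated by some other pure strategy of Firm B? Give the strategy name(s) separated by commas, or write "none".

Center strictly dominates Left — U: 8>4, M: 5>2, D: 6>0.
Center: no other strategy beats it everywhere (Left at U (8>4); Right at U (8>4)).
Right is not dominated — it holds its own against Left at U (4=4); Center at D (9>6).

Left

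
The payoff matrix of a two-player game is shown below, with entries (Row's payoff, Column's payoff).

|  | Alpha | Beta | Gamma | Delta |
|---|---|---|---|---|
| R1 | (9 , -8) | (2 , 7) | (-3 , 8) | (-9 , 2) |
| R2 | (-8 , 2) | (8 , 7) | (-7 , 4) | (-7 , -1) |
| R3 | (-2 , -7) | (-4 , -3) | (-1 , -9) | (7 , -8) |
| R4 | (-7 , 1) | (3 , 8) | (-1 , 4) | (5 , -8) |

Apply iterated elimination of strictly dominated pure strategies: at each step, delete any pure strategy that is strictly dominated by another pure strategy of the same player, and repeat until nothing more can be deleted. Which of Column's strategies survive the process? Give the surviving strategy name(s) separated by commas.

For Column, Beta strictly dominates Alpha on the remaining rows (R1: 7>-8, R2: 7>2, R3: -3>-7, R4: 8>1); eliminate Alpha.
For Row, R4 strictly dominates R1 on the remaining columns (Beta: 3>2, Gamma: -1>-3, Delta: 5>-9); eliminate R1.
Column's strategy Gamma is strictly dominated by Beta (R2: 7>4, R3: -3>-9, R4: 8>4) and is removed.
For Column, Beta strictly dominates Delta on the remaining rows (R2: 7>-1, R3: -3>-8, R4: 8>-8); eliminate Delta.
Row's strategy R3 is strictly dominated by R2 (Beta: 8>-4) and is removed.
For Row, R2 strictly dominates R4 on the remaining columns (Beta: 8>3); eliminate R4.
Among the remaining strategies, none is strictly dominated by another pure strategy of the same player, so the elimination stops.
Surviving strategies — Row: {R2}; Column: {Beta}.

Beta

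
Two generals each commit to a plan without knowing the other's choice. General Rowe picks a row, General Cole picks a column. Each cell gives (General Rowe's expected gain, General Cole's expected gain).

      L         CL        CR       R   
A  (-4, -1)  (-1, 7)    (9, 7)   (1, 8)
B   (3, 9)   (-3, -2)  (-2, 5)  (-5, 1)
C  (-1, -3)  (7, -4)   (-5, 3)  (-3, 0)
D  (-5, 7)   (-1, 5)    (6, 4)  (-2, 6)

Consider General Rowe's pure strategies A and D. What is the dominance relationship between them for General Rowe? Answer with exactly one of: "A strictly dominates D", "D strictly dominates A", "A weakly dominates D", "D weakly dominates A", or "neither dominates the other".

A's payoffs vs D's, by General Cole's action — L: -4>-5, CL: -1=-1, CR: 9>6, R: 1>-2.
A is at least as good everywhere and strictly better somewhere (tied only at CL), so A weakly but not strictly dominates D.

A weakly dominates D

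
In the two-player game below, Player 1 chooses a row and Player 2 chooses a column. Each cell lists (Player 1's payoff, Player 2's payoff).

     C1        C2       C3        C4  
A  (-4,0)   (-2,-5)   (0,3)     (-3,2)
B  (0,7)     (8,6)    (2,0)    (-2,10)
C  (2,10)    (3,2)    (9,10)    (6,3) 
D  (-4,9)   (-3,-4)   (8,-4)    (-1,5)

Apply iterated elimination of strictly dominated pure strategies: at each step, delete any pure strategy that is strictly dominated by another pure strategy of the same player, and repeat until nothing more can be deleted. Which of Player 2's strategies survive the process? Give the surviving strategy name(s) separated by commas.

C1, C3

Row A is eliminated: B beats it against every remaining column (C1: 0>-4, C2: 8>-2, C3: 2>0, C4: -2>-3).
For Player 1, C strictly dominates D on the remaining columns (C1: 2>-4, C2: 3>-3, C3: 9>8, C4: 6>-1); eliminate D.
Column C2 is eliminated: C1 beats it against every remaining row (B: 7>6, C: 10>2).
Row B is eliminated: C beats it against every remaining column (C1: 2>0, C3: 9>2, C4: 6>-2).
For Player 2, C1 strictly dominates C4 on the remaining rows (C: 10>3); eliminate C4.
Among the remaining strategies, none is strictly dominated by another pure strategy of the same player, so the elimination stops.
Surviving strategies — Player 1: {C}; Player 2: {C1, C3}.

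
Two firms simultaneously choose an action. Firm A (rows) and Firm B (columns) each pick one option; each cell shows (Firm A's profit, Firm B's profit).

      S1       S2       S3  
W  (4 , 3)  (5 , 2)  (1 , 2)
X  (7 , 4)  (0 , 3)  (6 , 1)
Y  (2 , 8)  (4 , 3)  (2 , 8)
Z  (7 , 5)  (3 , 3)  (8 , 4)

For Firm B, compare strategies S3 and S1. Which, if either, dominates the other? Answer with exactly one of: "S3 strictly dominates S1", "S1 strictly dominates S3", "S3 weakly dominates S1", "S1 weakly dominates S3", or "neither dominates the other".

S1 weakly dominates S3

Compare S3 to S1 across every action of Firm A: W: 2<3, X: 1<4, Y: 8=8, Z: 4<5.
S1 is at least as good everywhere and strictly better somewhere (tied at Y), so S1 weakly dominates S3.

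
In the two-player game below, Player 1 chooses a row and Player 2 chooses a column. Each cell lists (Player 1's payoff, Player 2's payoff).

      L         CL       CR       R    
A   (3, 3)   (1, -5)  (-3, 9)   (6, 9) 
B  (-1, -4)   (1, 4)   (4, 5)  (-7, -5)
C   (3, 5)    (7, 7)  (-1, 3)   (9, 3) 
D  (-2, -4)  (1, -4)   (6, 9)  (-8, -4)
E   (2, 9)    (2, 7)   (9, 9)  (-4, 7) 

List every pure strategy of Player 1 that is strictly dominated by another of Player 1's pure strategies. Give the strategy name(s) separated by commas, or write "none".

Nothing dominates A: B at L (3>-1); C at L (3=3); D at L (3>-2); E at L (3>2).
E strictly dominates B — L: 2>-1, CL: 2>1, CR: 9>4, R: -4>-7.
C: no other strategy beats it everywhere (A at L (3=3); B at L (3>-1); D at L (3>-2); E at L (3>2)).
D is strictly dominated by E (L: 2>-2, CL: 2>1, CR: 9>6, R: -4>-8).
E: no other strategy beats it everywhere (A at CL (2>1); B at L (2>-1); C at CR (9>-1); D at L (2>-2)).

B, D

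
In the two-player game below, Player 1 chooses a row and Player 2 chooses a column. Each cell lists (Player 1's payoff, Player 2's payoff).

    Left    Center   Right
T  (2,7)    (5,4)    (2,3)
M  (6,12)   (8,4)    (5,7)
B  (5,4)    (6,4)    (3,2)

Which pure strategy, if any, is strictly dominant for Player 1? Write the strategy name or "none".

M vs T: Left: 6>2, Center: 8>5, Right: 5>2.
M vs B: Left: 6>5, Center: 8>6, Right: 5>3.
M strictly beats every other strategy against every opponent action, so it is strictly dominant.

M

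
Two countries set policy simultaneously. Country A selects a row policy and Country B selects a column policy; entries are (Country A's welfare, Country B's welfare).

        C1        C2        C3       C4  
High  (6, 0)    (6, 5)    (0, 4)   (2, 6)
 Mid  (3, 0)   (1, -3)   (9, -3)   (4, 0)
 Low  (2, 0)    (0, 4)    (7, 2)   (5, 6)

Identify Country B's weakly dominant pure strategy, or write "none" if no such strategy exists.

C4

C4 vs C1: High: 6>0, Mid: 0=0, Low: 6>0.
C4 vs C2: High: 6>5, Mid: 0>-3, Low: 6>4.
C4 vs C3: High: 6>4, Mid: 0>-3, Low: 6>2.
C4 is at least as good as every other strategy against every opponent action, so it is weakly dominant.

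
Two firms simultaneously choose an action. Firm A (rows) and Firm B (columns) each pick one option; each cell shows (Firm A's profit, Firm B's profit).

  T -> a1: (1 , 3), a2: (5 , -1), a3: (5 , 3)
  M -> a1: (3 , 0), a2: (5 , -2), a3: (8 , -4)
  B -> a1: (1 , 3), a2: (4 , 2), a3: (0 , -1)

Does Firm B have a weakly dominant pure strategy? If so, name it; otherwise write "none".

a1 vs a2: T: 3>-1, M: 0>-2, B: 3>2.
a1 vs a3: T: 3=3, M: 0>-4, B: 3>-1.
a1 is at least as good as every other strategy against every opponent action, so it is weakly dominant.

a1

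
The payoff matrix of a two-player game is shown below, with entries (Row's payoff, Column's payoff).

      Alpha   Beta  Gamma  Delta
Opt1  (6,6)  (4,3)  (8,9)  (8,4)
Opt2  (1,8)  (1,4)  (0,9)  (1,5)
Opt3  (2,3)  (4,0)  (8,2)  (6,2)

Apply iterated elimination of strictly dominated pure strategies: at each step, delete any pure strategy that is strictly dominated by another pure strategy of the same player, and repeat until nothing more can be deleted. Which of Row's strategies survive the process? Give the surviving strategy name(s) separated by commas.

Opt1, Opt3

Row Opt2 is eliminated: Opt1 beats it against every remaining column (Alpha: 6>1, Beta: 4>1, Gamma: 8>0, Delta: 8>1).
For Column, Alpha strictly dominates Beta on the remaining rows (Opt1: 6>3, Opt3: 3>0); eliminate Beta.
Column Delta is eliminated: Alpha beats it against every remaining row (Opt1: 6>4, Opt3: 3>2).
Among the remaining strategies, none is strictly dominated by another pure strategy of the same player, so the elimination stops.
Surviving strategies — Row: {Opt1, Opt3}; Column: {Alpha, Gamma}.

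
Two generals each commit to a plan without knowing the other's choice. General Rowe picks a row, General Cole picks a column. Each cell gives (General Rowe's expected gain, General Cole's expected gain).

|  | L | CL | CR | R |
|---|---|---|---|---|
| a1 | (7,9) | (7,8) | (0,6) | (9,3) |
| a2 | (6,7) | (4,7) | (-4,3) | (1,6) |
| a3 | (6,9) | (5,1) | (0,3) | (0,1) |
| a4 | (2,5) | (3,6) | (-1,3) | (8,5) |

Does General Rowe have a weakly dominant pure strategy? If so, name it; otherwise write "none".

a1 vs a2: L: 7>6, CL: 7>4, CR: 0>-4, R: 9>1.
a1 vs a3: L: 7>6, CL: 7>5, CR: 0=0, R: 9>0.
a1 vs a4: L: 7>2, CL: 7>3, CR: 0>-1, R: 9>8.
a1 is at least as good as every other strategy against every opponent action, so it is weakly dominant.

a1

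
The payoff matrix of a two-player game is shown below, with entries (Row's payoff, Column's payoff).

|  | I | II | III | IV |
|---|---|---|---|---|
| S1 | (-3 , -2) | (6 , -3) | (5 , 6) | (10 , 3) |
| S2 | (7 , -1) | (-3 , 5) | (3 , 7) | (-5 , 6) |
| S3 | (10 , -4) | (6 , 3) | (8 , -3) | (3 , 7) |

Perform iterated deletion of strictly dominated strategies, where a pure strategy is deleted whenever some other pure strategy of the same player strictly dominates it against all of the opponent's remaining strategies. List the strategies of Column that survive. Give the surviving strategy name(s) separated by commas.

III, IV

For Row, S3 strictly dominates S2 on the remaining columns (I: 10>7, II: 6>-3, III: 8>3, IV: 3>-5); eliminate S2.
Column's strategy I is strictly dominated by III (S1: 6>-2, S3: -3>-4) and is removed.
Column's strategy II is strictly dominated by IV (S1: 3>-3, S3: 7>3) and is removed.
Among the remaining strategies, none is strictly dominated by another pure strategy of the same player, so the elimination stops.
Surviving strategies — Row: {S1, S3}; Column: {III, IV}.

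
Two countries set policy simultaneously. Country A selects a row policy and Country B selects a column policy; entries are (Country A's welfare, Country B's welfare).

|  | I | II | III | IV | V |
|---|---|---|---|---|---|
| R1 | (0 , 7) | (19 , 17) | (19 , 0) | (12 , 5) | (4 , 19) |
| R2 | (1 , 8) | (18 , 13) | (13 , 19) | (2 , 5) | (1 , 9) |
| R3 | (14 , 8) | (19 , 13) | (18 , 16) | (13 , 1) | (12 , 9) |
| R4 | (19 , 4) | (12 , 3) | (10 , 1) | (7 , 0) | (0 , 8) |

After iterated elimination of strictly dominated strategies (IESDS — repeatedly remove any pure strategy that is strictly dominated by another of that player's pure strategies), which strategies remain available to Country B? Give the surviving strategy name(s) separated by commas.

II, III, V

Row R2 is eliminated: R3 beats it against every remaining column (I: 14>1, II: 19>18, III: 18>13, IV: 13>2, V: 12>1).
For Country B, V strictly dominates I on the remaining rows (R1: 19>7, R3: 9>8, R4: 8>4); eliminate I.
Country A's strategy R4 is strictly dominated by R1 (II: 19>12, III: 19>10, IV: 12>7, V: 4>0) and is removed.
For Country B, II strictly dominates IV on the remaining rows (R1: 17>5, R3: 13>1); eliminate IV.
Among the remaining strategies, none is strictly dominated by another pure strategy of the same player, so the elimination stops.
Surviving strategies — Country A: {R1, R3}; Country B: {II, III, V}.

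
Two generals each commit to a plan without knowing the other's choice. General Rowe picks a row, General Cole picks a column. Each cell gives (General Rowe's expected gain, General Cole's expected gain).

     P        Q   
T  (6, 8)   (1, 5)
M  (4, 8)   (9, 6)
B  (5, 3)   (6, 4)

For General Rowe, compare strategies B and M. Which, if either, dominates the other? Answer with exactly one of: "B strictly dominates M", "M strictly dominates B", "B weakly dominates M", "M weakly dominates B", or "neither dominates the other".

neither dominates the other

B's payoffs vs M's, by General Cole's action — P: 5>4, Q: 6<9.
B does better at P but worse at Q; neither strategy dominates the other.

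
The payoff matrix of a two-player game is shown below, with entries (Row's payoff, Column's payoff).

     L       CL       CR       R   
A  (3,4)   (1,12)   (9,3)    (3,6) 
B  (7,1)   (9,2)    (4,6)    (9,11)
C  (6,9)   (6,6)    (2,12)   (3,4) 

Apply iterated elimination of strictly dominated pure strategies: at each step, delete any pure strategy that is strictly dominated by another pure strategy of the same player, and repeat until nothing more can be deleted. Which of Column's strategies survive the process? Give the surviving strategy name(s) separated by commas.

R

For Row, B strictly dominates C on the remaining columns (L: 7>6, CL: 9>6, CR: 4>2, R: 9>3); eliminate C.
For Column, CL strictly dominates L on the remaining rows (A: 12>4, B: 2>1); eliminate L.
Column's strategy CR is strictly dominated by R (A: 6>3, B: 11>6) and is removed.
Row's strategy A is strictly dominated by B (CL: 9>1, R: 9>3) and is removed.
Column's strategy CL is strictly dominated by R (B: 11>2) and is removed.
Among the remaining strategies, none is strictly dominated by another pure strategy of the same player, so the elimination stops.
Surviving strategies — Row: {B}; Column: {R}.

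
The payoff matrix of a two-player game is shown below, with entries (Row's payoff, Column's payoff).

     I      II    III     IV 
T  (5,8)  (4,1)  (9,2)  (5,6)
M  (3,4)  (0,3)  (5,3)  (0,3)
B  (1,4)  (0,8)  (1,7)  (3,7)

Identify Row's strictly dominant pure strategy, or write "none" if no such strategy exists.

T vs M: I: 5>3, II: 4>0, III: 9>5, IV: 5>0.
T vs B: I: 5>1, II: 4>0, III: 9>1, IV: 5>3.
T strictly beats every other strategy against every opponent action, so it is strictly dominant.

T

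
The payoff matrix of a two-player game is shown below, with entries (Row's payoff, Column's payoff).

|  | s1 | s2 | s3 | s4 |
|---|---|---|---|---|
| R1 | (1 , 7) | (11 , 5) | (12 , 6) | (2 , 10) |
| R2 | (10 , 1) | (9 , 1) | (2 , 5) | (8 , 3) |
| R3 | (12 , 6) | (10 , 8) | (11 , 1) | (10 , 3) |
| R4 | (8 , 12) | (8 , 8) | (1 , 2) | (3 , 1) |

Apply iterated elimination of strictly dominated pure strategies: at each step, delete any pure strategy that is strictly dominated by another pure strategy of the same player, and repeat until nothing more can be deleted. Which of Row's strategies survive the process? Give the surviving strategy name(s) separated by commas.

For Row, R3 strictly dominates R2 on the remaining columns (s1: 12>10, s2: 10>9, s3: 11>2, s4: 10>8); eliminate R2.
Row's strategy R4 is strictly dominated by R3 (s1: 12>8, s2: 10>8, s3: 11>1, s4: 10>3) and is removed.
For Column, s1 strictly dominates s3 on the remaining rows (R1: 7>6, R3: 6>1); eliminate s3.
Among the remaining strategies, none is strictly dominated by another pure strategy of the same player, so the elimination stops.
Surviving strategies — Row: {R1, R3}; Column: {s1, s2, s4}.

R1, R3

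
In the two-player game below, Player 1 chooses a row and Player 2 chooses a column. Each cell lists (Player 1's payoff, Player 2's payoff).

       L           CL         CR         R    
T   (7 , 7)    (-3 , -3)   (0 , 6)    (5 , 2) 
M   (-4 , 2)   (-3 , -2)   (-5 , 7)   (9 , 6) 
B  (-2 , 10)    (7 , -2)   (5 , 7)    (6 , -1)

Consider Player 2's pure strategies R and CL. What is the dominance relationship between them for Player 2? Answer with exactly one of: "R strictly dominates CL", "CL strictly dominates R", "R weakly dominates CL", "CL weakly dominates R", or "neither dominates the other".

R strictly dominates CL

Compare R to CL across each opponent action: T: 2>-3, M: 6>-2, B: -1>-2.
R gives a strictly higher payoff against each opponent action, so R strictly dominates CL.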